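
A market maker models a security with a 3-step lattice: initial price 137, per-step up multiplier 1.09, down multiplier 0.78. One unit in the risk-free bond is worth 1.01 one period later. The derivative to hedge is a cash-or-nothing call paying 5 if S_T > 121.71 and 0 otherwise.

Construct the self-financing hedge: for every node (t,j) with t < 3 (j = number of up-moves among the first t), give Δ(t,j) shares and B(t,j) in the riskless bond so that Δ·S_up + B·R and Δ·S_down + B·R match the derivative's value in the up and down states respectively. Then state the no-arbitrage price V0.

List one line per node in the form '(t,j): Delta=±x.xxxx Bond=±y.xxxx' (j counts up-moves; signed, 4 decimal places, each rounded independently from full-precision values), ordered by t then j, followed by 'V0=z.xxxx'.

Risk-neutral probability p* = (R−d)/(u−d) = (1.01−0.78)/(1.09−0.78) = 0.7419.
Payoff layer (t=3): V(3,0)=0.0000, V(3,1)=0.0000, V(3,2)=5.0000, V(3,3)=5.0000
Node (2,0) S=83.3508: V=(p*·0.0000+(1−p*)·0.0000)/1.01=0.0000; Δ=(0.0000−0.0000)/(90.8524−65.0136)=0.0000; B=V−Δ·S=0.0000
Node (2,1) S=116.4774: V=(p*·5.0000+(1−p*)·0.0000)/1.01=3.6729; Δ=(5.0000−0.0000)/(126.9604−90.8524)=0.1385; B=V−Δ·S=-12.4561
Node (2,2) S=162.7697: V=(p*·5.0000+(1−p*)·5.0000)/1.01=4.9505; Δ=(5.0000−5.0000)/(177.4190−126.9604)=0.0000; B=V−Δ·S=4.9505
Node (1,0) S=106.8600: V=(p*·3.6729+(1−p*)·0.0000)/1.01=2.6981; Δ=(3.6729−0.0000)/(116.4774−83.3508)=0.1109; B=V−Δ·S=-9.1501
Node (1,1) S=149.3300: V=(p*·4.9505+(1−p*)·3.6729)/1.01=4.5751; Δ=(4.9505−3.6729)/(162.7697−116.4774)=0.0276; B=V−Δ·S=0.4539
Node (0,0) S=137.0000: V=(p*·4.5751+(1−p*)·2.6981)/1.01=4.0502; Δ=(4.5751−2.6981)/(149.3300−106.8600)=0.0442; B=V−Δ·S=-2.0045
Self-financing check: at every node Δ·S+B equals the discounted successor values.

(0,0): Delta=0.0442 Bond=-2.0045
(1,0): Delta=0.1109 Bond=-9.1501
(1,1): Delta=0.0276 Bond=0.4539
(2,0): Delta=0.0000 Bond=0.0000
(2,1): Delta=0.1385 Bond=-12.4561
(2,2): Delta=0.0000 Bond=4.9505
V0=4.0502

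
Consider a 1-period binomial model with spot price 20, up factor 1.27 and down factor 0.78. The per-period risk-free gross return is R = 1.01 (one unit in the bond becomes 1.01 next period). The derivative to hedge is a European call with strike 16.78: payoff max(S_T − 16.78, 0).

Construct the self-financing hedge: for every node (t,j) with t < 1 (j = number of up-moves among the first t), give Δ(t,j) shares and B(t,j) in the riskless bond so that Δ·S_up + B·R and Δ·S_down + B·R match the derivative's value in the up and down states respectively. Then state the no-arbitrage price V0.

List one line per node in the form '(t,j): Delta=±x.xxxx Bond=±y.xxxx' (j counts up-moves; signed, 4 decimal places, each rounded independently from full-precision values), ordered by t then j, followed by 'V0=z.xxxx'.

(0,0): Delta=0.8796 Bond=-13.5858
V0=4.0061

No-arbitrage ⇒ martingale measure with p* = (R−d)/(u−d) = 0.4694.
Terminal payoffs: V(1,0)=0.0000, V(1,1)=8.6200
(0,0): S=20.0000. Δ = (V_up−V_dn)/(S_up−S_dn) = (8.6200−0.0000)/(25.4000−15.6000) = 0.8796. V = [p*·8.6200 + (1−p*)·0.0000]/1.01 = 4.0061. B = V − Δ·S = -13.5858.
Check: Δ(0,0)·S0 + B(0,0) = 4.0061 = V0.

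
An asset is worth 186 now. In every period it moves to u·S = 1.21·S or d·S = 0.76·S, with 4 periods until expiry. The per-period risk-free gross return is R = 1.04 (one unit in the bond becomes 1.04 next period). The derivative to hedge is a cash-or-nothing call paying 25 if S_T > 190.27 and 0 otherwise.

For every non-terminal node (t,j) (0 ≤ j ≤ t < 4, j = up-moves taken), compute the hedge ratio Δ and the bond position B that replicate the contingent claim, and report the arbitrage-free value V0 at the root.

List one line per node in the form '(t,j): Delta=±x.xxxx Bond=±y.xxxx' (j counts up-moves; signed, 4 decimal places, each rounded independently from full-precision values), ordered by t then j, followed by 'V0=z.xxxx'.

(0,0): Delta=0.1165 Bond=-10.6883
(1,0): Delta=0.1407 Bond=-14.5322
(1,1): Delta=0.1073 Bond=-9.0417
(2,0): Delta=0.0000 Bond=0.0000
(2,1): Delta=0.1943 Bond=-24.2896
(2,2): Delta=0.0741 Bond=-0.3653
(3,0): Delta=0.0000 Bond=0.0000
(3,1): Delta=0.0000 Bond=0.0000
(3,2): Delta=0.2684 Bond=-40.5983
(3,3): Delta=0.0000 Bond=24.0385
V0=10.9825

Risk-neutral probability p* = (R−d)/(u−d) = (1.04−0.76)/(1.21−0.76) = 0.6222.
At expiry t=4: V(4,0)=0.0000, V(4,1)=0.0000, V(4,2)=0.0000, V(4,3)=25.0000, V(4,4)=25.0000
Node (3,0) S=81.6495: V=(p*·0.0000+(1−p*)·0.0000)/1.04=0.0000; Δ=(0.0000−0.0000)/(98.7959−62.0536)=0.0000; B=V−Δ·S=0.0000
Node (3,1) S=129.9947: V=(p*·0.0000+(1−p*)·0.0000)/1.04=0.0000; Δ=(0.0000−0.0000)/(157.2935−98.7959)=0.0000; B=V−Δ·S=0.0000
Node (3,2) S=206.9652: V=(p*·25.0000+(1−p*)·0.0000)/1.04=14.9573; Δ=(25.0000−0.0000)/(250.4279−157.2935)=0.2684; B=V−Δ·S=-40.5983
Node (3,3) S=329.5103: V=(p*·25.0000+(1−p*)·25.0000)/1.04=24.0385; Δ=(25.0000−25.0000)/(398.7075−250.4279)=0.0000; B=V−Δ·S=24.0385
Node (2,0) S=107.4336: V=(p*·0.0000+(1−p*)·0.0000)/1.04=0.0000; Δ=(0.0000−0.0000)/(129.9947−81.6495)=0.0000; B=V−Δ·S=0.0000
Node (2,1) S=171.0456: V=(p*·14.9573+(1−p*)·0.0000)/1.04=8.9488; Δ=(14.9573−0.0000)/(206.9652−129.9947)=0.1943; B=V−Δ·S=-24.2896
Node (2,2) S=272.3226: V=(p*·24.0385+(1−p*)·14.9573)/1.04=19.8152; Δ=(24.0385−14.9573)/(329.5103−206.9652)=0.0741; B=V−Δ·S=-0.3653
Node (1,0) S=141.3600: V=(p*·8.9488+(1−p*)·0.0000)/1.04=5.3540; Δ=(8.9488−0.0000)/(171.0456−107.4336)=0.1407; B=V−Δ·S=-14.5322
Node (1,1) S=225.0600: V=(p*·19.8152+(1−p*)·8.9488)/1.04=15.1059; Δ=(19.8152−8.9488)/(272.3226−171.0456)=0.1073; B=V−Δ·S=-9.0417
Node (0,0) S=186.0000: V=(p*·15.1059+(1−p*)·5.3540)/1.04=10.9825; Δ=(15.1059−5.3540)/(225.0600−141.3600)=0.1165; B=V−Δ·S=-10.6883
Self-financing check: at every node Δ·S+B equals the discounted successor values.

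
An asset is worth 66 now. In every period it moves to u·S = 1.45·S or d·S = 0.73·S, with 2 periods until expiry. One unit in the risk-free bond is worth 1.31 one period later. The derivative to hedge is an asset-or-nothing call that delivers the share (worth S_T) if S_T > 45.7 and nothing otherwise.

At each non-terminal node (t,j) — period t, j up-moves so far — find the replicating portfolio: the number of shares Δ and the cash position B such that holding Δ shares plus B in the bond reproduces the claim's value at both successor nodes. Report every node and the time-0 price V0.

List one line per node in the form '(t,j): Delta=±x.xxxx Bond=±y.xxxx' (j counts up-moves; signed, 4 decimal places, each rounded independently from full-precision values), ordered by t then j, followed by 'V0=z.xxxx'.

Under the risk-neutral measure, an up-move has probability p* = (R−d)/(u−d) = 0.8056 and values discount at R = 1.31.
Terminal values V(2,·): V(2,0)=0.0000, V(2,1)=69.8610, V(2,2)=138.7650
  t=1,j=0: stock 48.1800 → up 69.8610 (V=69.8610), down 35.1714 (V=0.0000). Price 42.9595; hedge Δ=2.0139, bond B=-54.0697.
  t=1,j=1: stock 95.7000 → up 138.7650 (V=138.7650), down 69.8610 (V=69.8610). Price 95.7000; hedge Δ=1.0000, bond B=0.0000.
  t=0,j=0: stock 66.0000 → up 95.7000 (V=95.7000), down 48.1800 (V=42.9595). Price 65.2251; hedge Δ=1.1099, bond B=-8.0256.
Root portfolio cost Δ·66+B reproduces V0=65.2251.

(0,0): Delta=1.1099 Bond=-8.0256
(1,0): Delta=2.0139 Bond=-54.0697
(1,1): Delta=1.0000 Bond=0.0000
V0=65.2251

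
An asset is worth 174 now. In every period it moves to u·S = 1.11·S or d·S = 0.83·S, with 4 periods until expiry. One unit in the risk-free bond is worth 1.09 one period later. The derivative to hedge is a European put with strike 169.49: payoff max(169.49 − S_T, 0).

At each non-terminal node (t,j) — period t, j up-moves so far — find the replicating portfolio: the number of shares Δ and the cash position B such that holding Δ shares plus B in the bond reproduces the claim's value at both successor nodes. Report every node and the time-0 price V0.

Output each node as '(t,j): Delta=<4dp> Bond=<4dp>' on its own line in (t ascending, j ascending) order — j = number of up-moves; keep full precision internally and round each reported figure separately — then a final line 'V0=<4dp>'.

(0,0): Delta=-0.0724 Bond=13.0623
(1,0): Delta=-0.4971 Bond=75.5691
(1,1): Delta=-0.0480 Bond=9.5201
(2,0): Delta=-1.0000 Bond=142.6563
(2,1): Delta=-0.4681 Bond=77.7330
(2,2): Delta=-0.0238 Bond=5.1956
(3,0): Delta=-1.0000 Bond=155.4954
(3,1): Delta=-1.0000 Bond=155.4954
(3,2): Delta=-0.4375 Bond=79.2853
(3,3): Delta=0.0000 Bond=0.0000
V0=0.4659

Since d<R<u, set p* = (R−d)/(u−d) = 0.9286; price each node as the discounted p*-expectation of its children.
At expiry t=4: V(4,0)=86.9125, V(4,1)=59.0551, V(4,2)=21.7999, V(4,3)=0.0000, V(4,4)=0.0000
  t=3,j=0: stock 99.4909 → up 110.4349 (V=59.0551), down 82.5775 (V=86.9125). Price 56.0045; hedge Δ=-1.0000, bond B=155.4954.
  t=3,j=1: stock 133.0541 → up 147.6901 (V=21.7999), down 110.4349 (V=59.0551). Price 22.4413; hedge Δ=-1.0000, bond B=155.4954.
  t=3,j=2: stock 177.9399 → up 197.5133 (V=0.0000), down 147.6901 (V=21.7999). Price 1.4286; hedge Δ=-0.4375, bond B=79.2853.
  t=3,j=3: stock 237.9678 → up 264.1443 (V=0.0000), down 197.5133 (V=0.0000). Price 0.0000; hedge Δ=0.0000, bond B=0.0000.
  t=2,j=0: stock 119.8686 → up 133.0541 (V=22.4413), down 99.4909 (V=56.0045). Price 22.7877; hedge Δ=-1.0000, bond B=142.6563.
  t=2,j=1: stock 160.3062 → up 177.9399 (V=1.4286), down 133.0541 (V=22.4413). Price 2.6876; hedge Δ=-0.4681, bond B=77.7330.
  t=2,j=2: stock 214.3854 → up 237.9678 (V=0.0000), down 177.9399 (V=1.4286). Price 0.0936; hedge Δ=-0.0238, bond B=5.1956.
  t=1,j=0: stock 144.4200 → up 160.3062 (V=2.6876), down 119.8686 (V=22.7877). Price 3.7829; hedge Δ=-0.4971, bond B=75.5691.
  t=1,j=1: stock 193.1400 → up 214.3854 (V=0.0936), down 160.3062 (V=2.6876). Price 0.2559; hedge Δ=-0.0480, bond B=9.5201.
  t=0,j=0: stock 174.0000 → up 193.1400 (V=0.2559), down 144.4200 (V=3.7829). Price 0.4659; hedge Δ=-0.0724, bond B=13.0623.
Check: Δ(0,0)·S0 + B(0,0) = 0.4659 = V0.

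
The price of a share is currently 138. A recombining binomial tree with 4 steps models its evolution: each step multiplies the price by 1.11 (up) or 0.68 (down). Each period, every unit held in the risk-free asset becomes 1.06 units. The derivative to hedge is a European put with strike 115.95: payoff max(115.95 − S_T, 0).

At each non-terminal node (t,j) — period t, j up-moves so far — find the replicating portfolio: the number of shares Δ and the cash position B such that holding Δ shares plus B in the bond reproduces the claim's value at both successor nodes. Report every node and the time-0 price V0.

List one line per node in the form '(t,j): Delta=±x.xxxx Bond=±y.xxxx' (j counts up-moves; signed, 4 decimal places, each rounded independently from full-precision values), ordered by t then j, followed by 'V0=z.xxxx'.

(0,0): Delta=-0.1598 Bond=24.2298
(1,0): Delta=-0.7866 Bond=84.5077
(1,1): Delta=-0.1092 Bond=17.9436
(2,0): Delta=-1.0000 Bond=103.1951
(2,1): Delta=-0.7694 Bond=87.7865
(2,2): Delta=-0.0560 Bond=9.9720
(3,0): Delta=-1.0000 Bond=109.3868
(3,1): Delta=-1.0000 Bond=109.3868
(3,2): Delta=-0.7508 Bond=90.9046
(3,3): Delta=0.0000 Bond=0.0000
V0=2.1842

Under the risk-neutral measure, an up-move has probability p* = (R−d)/(u−d) = 0.8837 and values discount at R = 1.06.
Terminal payoffs: V(4,0)=86.4437, V(4,1)=67.7853, V(4,2)=37.3282, V(4,3)=0.0000, V(4,4)=0.0000
(3,0): S=43.3916. Δ = (V_up−V_dn)/(S_up−S_dn) = (67.7853−86.4437)/(48.1647−29.5063) = -1.0000. V = [p*·67.7853 + (1−p*)·86.4437]/1.06 = 65.9952. B = V − Δ·S = 109.3868.
(3,1): S=70.8304. Δ = (V_up−V_dn)/(S_up−S_dn) = (37.3282−67.7853)/(78.6218−48.1647) = -1.0000. V = [p*·37.3282 + (1−p*)·67.7853]/1.06 = 38.5564. B = V − Δ·S = 109.3868.
(3,2): S=115.6203. Δ = (V_up−V_dn)/(S_up−S_dn) = (0.0000−37.3282)/(128.3385−78.6218) = -0.7508. V = [p*·0.0000 + (1−p*)·37.3282]/1.06 = 4.0948. B = V − Δ·S = 90.9046.
(3,3): S=188.7331. Δ = (V_up−V_dn)/(S_up−S_dn) = (0.0000−0.0000)/(209.4937−128.3385) = 0.0000. V = [p*·0.0000 + (1−p*)·0.0000]/1.06 = 0.0000. B = V − Δ·S = 0.0000.
(2,0): S=63.8112. Δ = (V_up−V_dn)/(S_up−S_dn) = (38.5564−65.9952)/(70.8304−43.3916) = -1.0000. V = [p*·38.5564 + (1−p*)·65.9952]/1.06 = 39.3839. B = V − Δ·S = 103.1951.
(2,1): S=104.1624. Δ = (V_up−V_dn)/(S_up−S_dn) = (4.0948−38.5564)/(115.6203−70.8304) = -0.7694. V = [p*·4.0948 + (1−p*)·38.5564]/1.06 = 7.6434. B = V − Δ·S = 87.7865.
(2,2): S=170.0298. Δ = (V_up−V_dn)/(S_up−S_dn) = (0.0000−4.0948)/(188.7331−115.6203) = -0.0560. V = [p*·0.0000 + (1−p*)·4.0948]/1.06 = 0.4492. B = V − Δ·S = 9.9720.
(1,0): S=93.8400. Δ = (V_up−V_dn)/(S_up−S_dn) = (7.6434−39.3839)/(104.1624−63.8112) = -0.7866. V = [p*·7.6434 + (1−p*)·39.3839]/1.06 = 10.6926. B = V − Δ·S = 84.5077.
(1,1): S=153.1800. Δ = (V_up−V_dn)/(S_up−S_dn) = (0.4492−7.6434)/(170.0298−104.1624) = -0.1092. V = [p*·0.4492 + (1−p*)·7.6434]/1.06 = 1.2129. B = V − Δ·S = 17.9436.
(0,0): S=138.0000. Δ = (V_up−V_dn)/(S_up−S_dn) = (1.2129−10.6926)/(153.1800−93.8400) = -0.1598. V = [p*·1.2129 + (1−p*)·10.6926]/1.06 = 2.1842. B = V − Δ·S = 24.2298.
Root portfolio cost Δ·138+B reproduces V0=2.1842.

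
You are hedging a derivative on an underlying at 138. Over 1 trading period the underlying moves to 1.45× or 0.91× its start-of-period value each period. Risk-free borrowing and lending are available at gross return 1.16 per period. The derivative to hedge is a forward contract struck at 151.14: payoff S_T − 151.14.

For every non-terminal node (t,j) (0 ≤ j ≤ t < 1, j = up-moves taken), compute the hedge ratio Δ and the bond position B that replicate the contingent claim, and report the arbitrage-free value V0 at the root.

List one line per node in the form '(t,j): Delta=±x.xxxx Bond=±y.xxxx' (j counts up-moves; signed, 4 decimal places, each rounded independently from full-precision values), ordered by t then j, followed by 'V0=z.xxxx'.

Under the risk-neutral measure, an up-move has probability p* = (R−d)/(u−d) = 0.4630 and values discount at R = 1.16.
Payoff layer (t=1): V(1,0)=-25.5600, V(1,1)=48.9600
Node (0,0) S=138.0000: V=(p*·48.9600+(1−p*)·-25.5600)/1.16=7.7069; Δ=(48.9600−-25.5600)/(200.1000−125.5800)=1.0000; B=V−Δ·S=-130.2931
Self-financing check: at every node Δ·S+B equals the discounted successor values.

(0,0): Delta=1.0000 Bond=-130.2931
V0=7.7069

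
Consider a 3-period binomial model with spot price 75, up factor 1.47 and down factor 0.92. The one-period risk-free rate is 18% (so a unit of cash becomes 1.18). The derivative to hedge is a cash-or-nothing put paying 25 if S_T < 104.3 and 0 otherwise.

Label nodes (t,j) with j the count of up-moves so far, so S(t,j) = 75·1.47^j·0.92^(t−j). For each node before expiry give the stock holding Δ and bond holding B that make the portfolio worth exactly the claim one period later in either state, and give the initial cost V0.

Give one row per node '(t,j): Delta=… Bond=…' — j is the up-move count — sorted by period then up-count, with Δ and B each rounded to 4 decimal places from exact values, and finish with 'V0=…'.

Risk-neutral probability p* = (R−d)/(u−d) = (1.18−0.92)/(1.47−0.92) = 0.4727.
At expiry t=3: V(3,0)=25.0000, V(3,1)=25.0000, V(3,2)=0.0000, V(3,3)=0.0000
  t=2,j=0: stock 63.4800 → up 93.3156 (V=25.0000), down 58.4016 (V=25.0000). Price 21.1864; hedge Δ=0.0000, bond B=21.1864.
  t=2,j=1: stock 101.4300 → up 149.1021 (V=0.0000), down 93.3156 (V=25.0000). Price 11.1710; hedge Δ=-0.4481, bond B=56.6256.
  t=2,j=2: stock 162.0675 → up 238.2392 (V=0.0000), down 149.1021 (V=0.0000). Price 0.0000; hedge Δ=0.0000, bond B=0.0000.
  t=1,j=0: stock 69.0000 → up 101.4300 (V=11.1710), down 63.4800 (V=21.1864). Price 13.9423; hedge Δ=-0.2639, bond B=32.1521.
  t=1,j=1: stock 110.2500 → up 162.0675 (V=0.0000), down 101.4300 (V=11.1710). Price 4.9917; hedge Δ=-0.1842, bond B=25.3026.
  t=0,j=0: stock 75.0000 → up 110.2500 (V=4.9917), down 69.0000 (V=13.9423). Price 8.2297; hedge Δ=-0.2170, bond B=24.5035.
The time-0 hedge costs 8.2297, which is the no-arbitrage price.

(0,0): Delta=-0.2170 Bond=24.5035
(1,0): Delta=-0.2639 Bond=32.1521
(1,1): Delta=-0.1842 Bond=25.3026
(2,0): Delta=0.0000 Bond=21.1864
(2,1): Delta=-0.4481 Bond=56.6256
(2,2): Delta=0.0000 Bond=0.0000
V0=8.2297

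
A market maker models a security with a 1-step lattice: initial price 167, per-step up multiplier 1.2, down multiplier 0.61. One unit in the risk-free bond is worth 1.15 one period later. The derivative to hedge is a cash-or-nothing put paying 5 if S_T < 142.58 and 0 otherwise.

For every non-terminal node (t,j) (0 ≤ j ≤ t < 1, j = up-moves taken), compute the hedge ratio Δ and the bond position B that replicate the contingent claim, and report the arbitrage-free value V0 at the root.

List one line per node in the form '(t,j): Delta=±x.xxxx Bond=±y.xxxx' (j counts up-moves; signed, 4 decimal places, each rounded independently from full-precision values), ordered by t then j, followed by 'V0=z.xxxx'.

(0,0): Delta=-0.0507 Bond=8.8430
V0=0.3685

The replicating-portfolio and risk-neutral prices coincide; use p* = (1.15−0.61)/(1.2−0.61) = 0.9153 for the latter.
Terminal payoffs: V(1,0)=5.0000, V(1,1)=0.0000
  t=0,j=0: stock 167.0000 → up 200.4000 (V=0.0000), down 101.8700 (V=5.0000). Price 0.3685; hedge Δ=-0.0507, bond B=8.8430.
Check: Δ(0,0)·S0 + B(0,0) = 0.3685 = V0.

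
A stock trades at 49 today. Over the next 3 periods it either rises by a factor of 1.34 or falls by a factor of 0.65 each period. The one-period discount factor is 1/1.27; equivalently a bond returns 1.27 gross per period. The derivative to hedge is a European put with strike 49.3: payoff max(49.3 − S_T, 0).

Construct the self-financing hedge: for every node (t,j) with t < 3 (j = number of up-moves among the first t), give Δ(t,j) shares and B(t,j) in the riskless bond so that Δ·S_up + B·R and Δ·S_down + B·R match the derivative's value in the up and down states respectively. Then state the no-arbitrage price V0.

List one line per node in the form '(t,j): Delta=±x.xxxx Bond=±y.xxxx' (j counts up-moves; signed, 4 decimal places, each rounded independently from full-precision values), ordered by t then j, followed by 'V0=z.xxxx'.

The replicating-portfolio and risk-neutral prices coincide; use p* = (1.27−0.65)/(1.34−0.65) = 0.8986 for the latter.
Payoff layer (t=3): V(3,0)=35.8434, V(3,1)=21.5586, V(3,2)=0.0000, V(3,3)=0.0000
  t=2,j=0: stock 20.7025 → up 27.7414 (V=21.5586), down 13.4566 (V=35.8434). Price 18.1164; hedge Δ=-1.0000, bond B=38.8189.
  t=2,j=1: stock 42.6790 → up 57.1899 (V=0.0000), down 27.7414 (V=21.5586). Price 1.7221; hedge Δ=-0.7321, bond B=32.9666.
  t=2,j=2: stock 87.9844 → up 117.8991 (V=0.0000), down 57.1899 (V=0.0000). Price 0.0000; hedge Δ=0.0000, bond B=0.0000.
  t=1,j=0: stock 31.8500 → up 42.6790 (V=1.7221), down 20.7025 (V=18.1164). Price 2.6656; hedge Δ=-0.7460, bond B=26.4254.
  t=1,j=1: stock 65.6600 → up 87.9844 (V=0.0000), down 42.6790 (V=1.7221). Price 0.1376; hedge Δ=-0.0380, bond B=2.6334.
  t=0,j=0: stock 49.0000 → up 65.6600 (V=0.1376), down 31.8500 (V=2.6656). Price 0.3103; hedge Δ=-0.0748, bond B=3.9741.
Check: Δ(0,0)·S0 + B(0,0) = 0.3103 = V0.

(0,0): Delta=-0.0748 Bond=3.9741
(1,0): Delta=-0.7460 Bond=26.4254
(1,1): Delta=-0.0380 Bond=2.6334
(2,0): Delta=-1.0000 Bond=38.8189
(2,1): Delta=-0.7321 Bond=32.9666
(2,2): Delta=0.0000 Bond=0.0000
V0=0.3103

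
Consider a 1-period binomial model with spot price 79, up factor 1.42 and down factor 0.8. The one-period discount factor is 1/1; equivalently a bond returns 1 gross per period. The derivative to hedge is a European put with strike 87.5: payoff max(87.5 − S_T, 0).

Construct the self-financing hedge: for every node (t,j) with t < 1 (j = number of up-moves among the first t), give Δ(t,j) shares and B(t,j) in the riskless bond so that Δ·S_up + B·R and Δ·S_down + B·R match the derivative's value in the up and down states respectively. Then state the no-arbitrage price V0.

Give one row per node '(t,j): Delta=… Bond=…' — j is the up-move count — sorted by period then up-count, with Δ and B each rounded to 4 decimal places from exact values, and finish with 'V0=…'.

Risk-neutral probability p* = (R−d)/(u−d) = (1−0.8)/(1.42−0.8) = 0.3226.
Payoff layer (t=1): V(1,0)=24.3000, V(1,1)=0.0000
(0,0): S=79.0000. Δ = (V_up−V_dn)/(S_up−S_dn) = (0.0000−24.3000)/(112.1800−63.2000) = -0.4961. V = [p*·0.0000 + (1−p*)·24.3000]/1 = 16.4613. B = V − Δ·S = 55.6548.
Check: Δ(0,0)·S0 + B(0,0) = 16.4613 = V0.

(0,0): Delta=-0.4961 Bond=55.6548
V0=16.4613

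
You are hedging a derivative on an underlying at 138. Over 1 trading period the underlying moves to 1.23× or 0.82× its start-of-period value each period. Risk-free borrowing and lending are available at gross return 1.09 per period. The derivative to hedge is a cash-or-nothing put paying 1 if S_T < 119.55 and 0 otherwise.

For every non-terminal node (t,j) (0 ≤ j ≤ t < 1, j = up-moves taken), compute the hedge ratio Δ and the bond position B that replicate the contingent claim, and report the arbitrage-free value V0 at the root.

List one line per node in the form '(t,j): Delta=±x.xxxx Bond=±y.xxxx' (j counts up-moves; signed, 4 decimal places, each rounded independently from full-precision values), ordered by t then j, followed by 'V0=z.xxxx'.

(0,0): Delta=-0.0177 Bond=2.7523
V0=0.3133

Since d<R<u, set p* = (R−d)/(u−d) = 0.6585; price each node as the discounted p*-expectation of its children.
At expiry t=1: V(1,0)=1.0000, V(1,1)=0.0000
Node (0,0) S=138.0000: V=(p*·0.0000+(1−p*)·1.0000)/1.09=0.3133; Δ=(0.0000−1.0000)/(169.7400−113.1600)=-0.0177; B=V−Δ·S=2.7523
The time-0 hedge costs 0.3133, which is the no-arbitrage price.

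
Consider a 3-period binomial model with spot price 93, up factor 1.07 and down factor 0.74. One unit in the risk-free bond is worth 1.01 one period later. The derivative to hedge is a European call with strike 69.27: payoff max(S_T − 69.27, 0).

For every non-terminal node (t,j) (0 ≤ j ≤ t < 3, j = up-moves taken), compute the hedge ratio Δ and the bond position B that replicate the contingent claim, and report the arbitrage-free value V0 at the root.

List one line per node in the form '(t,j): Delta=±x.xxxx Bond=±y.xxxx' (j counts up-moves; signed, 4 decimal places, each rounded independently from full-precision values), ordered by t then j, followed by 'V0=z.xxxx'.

Risk-neutral probability p* = (R−d)/(u−d) = (1.01−0.74)/(1.07−0.74) = 0.8182.
Terminal payoffs: V(3,0)=0.0000, V(3,1)=0.0000, V(3,2)=9.5220, V(3,3)=44.6590
Node (2,0) S=50.9268: V=(p*·0.0000+(1−p*)·0.0000)/1.01=0.0000; Δ=(0.0000−0.0000)/(54.4917−37.6858)=0.0000; B=V−Δ·S=0.0000
Node (2,1) S=73.6374: V=(p*·9.5220+(1−p*)·0.0000)/1.01=7.7136; Δ=(9.5220−0.0000)/(78.7920−54.4917)=0.3918; B=V−Δ·S=-21.1410
Node (2,2) S=106.4757: V=(p*·44.6590+(1−p*)·9.5220)/1.01=37.8915; Δ=(44.6590−9.5220)/(113.9290−78.7920)=1.0000; B=V−Δ·S=-68.5842
Node (1,0) S=68.8200: V=(p*·7.7136+(1−p*)·0.0000)/1.01=6.2486; Δ=(7.7136−0.0000)/(73.6374−50.9268)=0.3396; B=V−Δ·S=-17.1259
Node (1,1) S=99.5100: V=(p*·37.8915+(1−p*)·7.7136)/1.01=32.0838; Δ=(37.8915−7.7136)/(106.4757−73.6374)=0.9190; B=V−Δ·S=-59.3645
Node (0,0) S=93.0000: V=(p*·32.0838+(1−p*)·6.2486)/1.01=27.1154; Δ=(32.0838−6.2486)/(99.5100−68.8200)=0.8418; B=V−Δ·S=-51.1730
Each (Δ,B) replicates both successor values, so the strategy is self-financing and V0 is arbitrage-free.

(0,0): Delta=0.8418 Bond=-51.1730
(1,0): Delta=0.3396 Bond=-17.1259
(1,1): Delta=0.9190 Bond=-59.3645
(2,0): Delta=0.0000 Bond=0.0000
(2,1): Delta=0.3918 Bond=-21.1410
(2,2): Delta=1.0000 Bond=-68.5842
V0=27.1154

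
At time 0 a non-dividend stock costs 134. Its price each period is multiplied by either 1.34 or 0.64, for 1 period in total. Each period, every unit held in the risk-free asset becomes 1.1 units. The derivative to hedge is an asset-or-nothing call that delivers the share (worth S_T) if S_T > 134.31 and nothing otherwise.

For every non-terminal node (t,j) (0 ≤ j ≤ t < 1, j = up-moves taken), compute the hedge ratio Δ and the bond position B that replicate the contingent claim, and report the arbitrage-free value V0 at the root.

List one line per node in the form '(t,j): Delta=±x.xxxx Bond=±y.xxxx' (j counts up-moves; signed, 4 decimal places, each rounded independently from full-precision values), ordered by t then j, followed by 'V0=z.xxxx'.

(0,0): Delta=1.9143 Bond=-149.2447
V0=107.2696

Under the risk-neutral measure, an up-move has probability p* = (R−d)/(u−d) = 0.6571 and values discount at R = 1.1.
Terminal payoffs: V(1,0)=0.0000, V(1,1)=179.5600
  t=0,j=0: stock 134.0000 → up 179.5600 (V=179.5600), down 85.7600 (V=0.0000). Price 107.2696; hedge Δ=1.9143, bond B=-149.2447.
The time-0 hedge costs 107.2696, which is the no-arbitrage price.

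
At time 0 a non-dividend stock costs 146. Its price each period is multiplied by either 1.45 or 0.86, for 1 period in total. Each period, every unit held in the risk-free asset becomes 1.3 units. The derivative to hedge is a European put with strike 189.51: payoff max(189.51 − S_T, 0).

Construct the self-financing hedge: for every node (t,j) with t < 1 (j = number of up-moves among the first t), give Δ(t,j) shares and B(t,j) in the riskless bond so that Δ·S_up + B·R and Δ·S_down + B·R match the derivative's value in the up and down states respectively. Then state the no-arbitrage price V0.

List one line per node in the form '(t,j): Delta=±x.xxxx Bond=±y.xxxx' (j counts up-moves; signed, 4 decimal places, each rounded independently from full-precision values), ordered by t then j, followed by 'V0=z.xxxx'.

Since d<R<u, set p* = (R−d)/(u−d) = 0.7458; price each node as the discounted p*-expectation of its children.
Payoff layer (t=1): V(1,0)=63.9500, V(1,1)=0.0000
Node (0,0) S=146.0000: V=(p*·0.0000+(1−p*)·63.9500)/1.3=12.5065; Δ=(0.0000−63.9500)/(211.7000−125.5600)=-0.7424; B=V−Δ·S=120.8963
The time-0 hedge costs 12.5065, which is the no-arbitrage price.

(0,0): Delta=-0.7424 Bond=120.8963
V0=12.5065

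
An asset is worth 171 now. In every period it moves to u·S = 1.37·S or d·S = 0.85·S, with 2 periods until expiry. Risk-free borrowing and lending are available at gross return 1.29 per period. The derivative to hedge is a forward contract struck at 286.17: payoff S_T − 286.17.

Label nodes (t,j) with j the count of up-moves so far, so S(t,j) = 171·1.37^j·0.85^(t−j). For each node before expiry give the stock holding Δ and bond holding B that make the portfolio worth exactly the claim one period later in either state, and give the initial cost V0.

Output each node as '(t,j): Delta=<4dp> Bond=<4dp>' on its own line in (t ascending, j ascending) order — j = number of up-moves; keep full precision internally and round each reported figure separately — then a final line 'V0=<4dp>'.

Risk-neutral probability p* = (R−d)/(u−d) = (1.29−0.85)/(1.37−0.85) = 0.8462.
Terminal values V(2,·): V(2,0)=-162.6225, V(2,1)=-87.0405, V(2,2)=34.7799
Node (1,0) S=145.3500: V=(p*·-87.0405+(1−p*)·-162.6225)/1.29=-76.4872; Δ=(-87.0405−-162.6225)/(199.1295−123.5475)=1.0000; B=V−Δ·S=-221.8372
Node (1,1) S=234.2700: V=(p*·34.7799+(1−p*)·-87.0405)/1.29=12.4328; Δ=(34.7799−-87.0405)/(320.9499−199.1295)=1.0000; B=V−Δ·S=-221.8372
Node (0,0) S=171.0000: V=(p*·12.4328+(1−p*)·-76.4872)/1.29=-0.9668; Δ=(12.4328−-76.4872)/(234.2700−145.3500)=1.0000; B=V−Δ·S=-171.9668
Check: Δ(0,0)·S0 + B(0,0) = -0.9668 = V0.

(0,0): Delta=1.0000 Bond=-171.9668
(1,0): Delta=1.0000 Bond=-221.8372
(1,1): Delta=1.0000 Bond=-221.8372
V0=-0.9668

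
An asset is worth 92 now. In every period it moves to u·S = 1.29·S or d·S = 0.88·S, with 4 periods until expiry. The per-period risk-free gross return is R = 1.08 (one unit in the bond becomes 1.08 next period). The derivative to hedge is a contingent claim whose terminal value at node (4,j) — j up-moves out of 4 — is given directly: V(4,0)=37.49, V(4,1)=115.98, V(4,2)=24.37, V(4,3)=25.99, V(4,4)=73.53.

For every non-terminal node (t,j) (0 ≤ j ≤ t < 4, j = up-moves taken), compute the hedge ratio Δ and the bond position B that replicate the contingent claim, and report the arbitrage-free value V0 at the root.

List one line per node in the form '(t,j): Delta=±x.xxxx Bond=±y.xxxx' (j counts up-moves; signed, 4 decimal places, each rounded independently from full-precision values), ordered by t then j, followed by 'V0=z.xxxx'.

No-arbitrage ⇒ martingale measure with p* = (R−d)/(u−d) = 0.4878.
Payoff layer (t=4): V(4,0)=37.4900, V(4,1)=115.9800, V(4,2)=24.3700, V(4,3)=25.9900, V(4,4)=73.5300
  t=3,j=0: stock 62.6954 → up 80.8771 (V=115.9800), down 55.1720 (V=37.4900). Price 70.1646; hedge Δ=3.0535, bond B=-121.2744.
  t=3,j=1: stock 91.9058 → up 118.5585 (V=24.3700), down 80.8771 (V=115.9800). Price 66.0113; hedge Δ=-2.4312, bond B=289.4503.
  t=3,j=2: stock 134.7255 → up 173.7959 (V=25.9900), down 118.5585 (V=24.3700). Price 23.2965; hedge Δ=0.0293, bond B=19.3453.
  t=3,j=3: stock 197.4954 → up 254.7691 (V=73.5300), down 173.7959 (V=25.9900). Price 45.5373; hedge Δ=0.5871, bond B=-70.4140.
  t=2,j=0: stock 71.2448 → up 91.9058 (V=66.0113), down 62.6954 (V=70.1646). Price 63.0913; hedge Δ=-0.1422, bond B=73.2214.
  t=2,j=1: stock 104.4384 → up 134.7255 (V=23.2965), down 91.9058 (V=66.0113). Price 41.8285; hedge Δ=-0.9975, bond B=146.0109.
  t=2,j=2: stock 153.0972 → up 197.4954 (V=45.5373), down 134.7255 (V=23.2965). Price 31.6164; hedge Δ=0.3543, bond B=-22.6294.
  t=1,j=0: stock 80.9600 → up 104.4384 (V=41.8285), down 71.2448 (V=63.0913). Price 48.8141; hedge Δ=-0.6406, bond B=100.6745.
  t=1,j=1: stock 118.6800 → up 153.0972 (V=31.6164), down 104.4384 (V=41.8285). Price 34.1176; hedge Δ=-0.2099, bond B=59.0253.
  t=0,j=0: stock 92.0000 → up 118.6800 (V=34.1176), down 80.9600 (V=48.8141). Price 38.5602; hedge Δ=-0.3896, bond B=74.4054.
Root portfolio cost Δ·92+B reproduces V0=38.5602.

(0,0): Delta=-0.3896 Bond=74.4054
(1,0): Delta=-0.6406 Bond=100.6745
(1,1): Delta=-0.2099 Bond=59.0253
(2,0): Delta=-0.1422 Bond=73.2214
(2,1): Delta=-0.9975 Bond=146.0109
(2,2): Delta=0.3543 Bond=-22.6294
(3,0): Delta=3.0535 Bond=-121.2744
(3,1): Delta=-2.4312 Bond=289.4503
(3,2): Delta=0.0293 Bond=19.3453
(3,3): Delta=0.5871 Bond=-70.4140
V0=38.5602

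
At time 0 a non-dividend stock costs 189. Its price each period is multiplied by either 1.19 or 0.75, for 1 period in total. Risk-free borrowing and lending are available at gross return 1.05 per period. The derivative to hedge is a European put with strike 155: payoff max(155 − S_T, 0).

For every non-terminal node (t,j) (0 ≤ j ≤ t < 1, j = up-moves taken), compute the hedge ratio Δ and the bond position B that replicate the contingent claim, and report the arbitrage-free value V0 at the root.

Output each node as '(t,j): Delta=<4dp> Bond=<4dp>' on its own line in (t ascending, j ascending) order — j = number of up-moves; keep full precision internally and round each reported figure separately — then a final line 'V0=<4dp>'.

(0,0): Delta=-0.1593 Bond=34.1288
V0=4.0152

Under the risk-neutral measure, an up-move has probability p* = (R−d)/(u−d) = 0.6818 and values discount at R = 1.05.
Payoff layer (t=1): V(1,0)=13.2500, V(1,1)=0.0000
(0,0): S=189.0000. Δ = (V_up−V_dn)/(S_up−S_dn) = (0.0000−13.2500)/(224.9100−141.7500) = -0.1593. V = [p*·0.0000 + (1−p*)·13.2500]/1.05 = 4.0152. B = V − Δ·S = 34.1288.
Root portfolio cost Δ·189+B reproduces V0=4.0152.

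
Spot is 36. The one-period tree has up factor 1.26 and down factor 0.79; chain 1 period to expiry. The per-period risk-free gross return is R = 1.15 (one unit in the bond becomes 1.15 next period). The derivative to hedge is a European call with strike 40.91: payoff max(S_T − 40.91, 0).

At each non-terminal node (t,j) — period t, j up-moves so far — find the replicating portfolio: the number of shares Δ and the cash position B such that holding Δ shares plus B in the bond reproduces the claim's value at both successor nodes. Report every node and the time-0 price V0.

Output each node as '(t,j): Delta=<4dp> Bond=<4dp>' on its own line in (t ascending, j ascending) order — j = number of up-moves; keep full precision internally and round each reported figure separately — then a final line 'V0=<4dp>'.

No-arbitrage ⇒ martingale measure with p* = (R−d)/(u−d) = 0.7660.
Payoff layer (t=1): V(1,0)=0.0000, V(1,1)=4.4500
(0,0): S=36.0000. Δ = (V_up−V_dn)/(S_up−S_dn) = (4.4500−0.0000)/(45.3600−28.4400) = 0.2630. V = [p*·4.4500 + (1−p*)·0.0000]/1.15 = 2.9639. B = V − Δ·S = -6.5042.
Self-financing check: at every node Δ·S+B equals the discounted successor values.

(0,0): Delta=0.2630 Bond=-6.5042
V0=2.9639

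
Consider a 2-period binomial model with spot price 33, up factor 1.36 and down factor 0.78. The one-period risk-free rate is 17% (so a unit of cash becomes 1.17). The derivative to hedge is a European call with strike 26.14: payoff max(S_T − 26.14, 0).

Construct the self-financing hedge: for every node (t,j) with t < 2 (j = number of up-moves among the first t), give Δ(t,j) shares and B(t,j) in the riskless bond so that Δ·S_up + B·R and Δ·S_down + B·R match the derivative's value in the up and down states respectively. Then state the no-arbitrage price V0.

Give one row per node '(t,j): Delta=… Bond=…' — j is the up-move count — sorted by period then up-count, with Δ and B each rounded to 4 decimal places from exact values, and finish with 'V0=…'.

(0,0): Delta=0.9113 Bond=-15.6936
(1,0): Delta=0.5939 Bond=-10.1913
(1,1): Delta=1.0000 Bond=-22.3419
V0=14.3797

Since d<R<u, set p* = (R−d)/(u−d) = 0.6724; price each node as the discounted p*-expectation of its children.
Payoff layer (t=2): V(2,0)=0.0000, V(2,1)=8.8664, V(2,2)=34.8968
  t=1,j=0: stock 25.7400 → up 35.0064 (V=8.8664), down 20.0772 (V=0.0000). Price 5.0956; hedge Δ=0.5939, bond B=-10.1913.
  t=1,j=1: stock 44.8800 → up 61.0368 (V=34.8968), down 35.0064 (V=8.8664). Price 22.5381; hedge Δ=1.0000, bond B=-22.3419.
  t=0,j=0: stock 33.0000 → up 44.8800 (V=22.5381), down 25.7400 (V=5.0956). Price 14.3797; hedge Δ=0.9113, bond B=-15.6936.
Root portfolio cost Δ·33+B reproduces V0=14.3797.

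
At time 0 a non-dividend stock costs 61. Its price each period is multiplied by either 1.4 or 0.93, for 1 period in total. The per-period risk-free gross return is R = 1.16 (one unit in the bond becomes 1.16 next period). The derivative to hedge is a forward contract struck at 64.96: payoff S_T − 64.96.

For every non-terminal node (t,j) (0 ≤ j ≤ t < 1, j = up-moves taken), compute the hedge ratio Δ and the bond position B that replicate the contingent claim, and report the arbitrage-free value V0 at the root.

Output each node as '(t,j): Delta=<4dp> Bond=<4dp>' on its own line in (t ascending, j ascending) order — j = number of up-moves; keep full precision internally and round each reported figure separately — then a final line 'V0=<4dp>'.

Since d<R<u, set p* = (R−d)/(u−d) = 0.4894; price each node as the discounted p*-expectation of its children.
At expiry t=1: V(1,0)=-8.2300, V(1,1)=20.4400
Node (0,0) S=61.0000: V=(p*·20.4400+(1−p*)·-8.2300)/1.16=5.0000; Δ=(20.4400−-8.2300)/(85.4000−56.7300)=1.0000; B=V−Δ·S=-56.0000
Check: Δ(0,0)·S0 + B(0,0) = 5.0000 = V0.

(0,0): Delta=1.0000 Bond=-56.0000
V0=5.0000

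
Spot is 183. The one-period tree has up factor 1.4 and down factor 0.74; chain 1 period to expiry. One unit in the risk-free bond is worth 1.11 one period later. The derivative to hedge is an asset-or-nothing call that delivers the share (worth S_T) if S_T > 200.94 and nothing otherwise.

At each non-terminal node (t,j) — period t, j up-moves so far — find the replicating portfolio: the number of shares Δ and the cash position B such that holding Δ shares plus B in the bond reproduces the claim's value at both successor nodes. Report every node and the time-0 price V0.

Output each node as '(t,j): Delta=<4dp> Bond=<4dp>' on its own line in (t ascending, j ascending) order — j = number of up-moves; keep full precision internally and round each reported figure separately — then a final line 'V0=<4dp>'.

Risk-neutral probability p* = (R−d)/(u−d) = (1.11−0.74)/(1.4−0.74) = 0.5606.
Payoff layer (t=1): V(1,0)=0.0000, V(1,1)=256.2000
Node (0,0) S=183.0000: V=(p*·256.2000+(1−p*)·0.0000)/1.11=129.3939; Δ=(256.2000−0.0000)/(256.2000−135.4200)=2.1212; B=V−Δ·S=-258.7879
The time-0 hedge costs 129.3939, which is the no-arbitrage price.

(0,0): Delta=2.1212 Bond=-258.7879
V0=129.3939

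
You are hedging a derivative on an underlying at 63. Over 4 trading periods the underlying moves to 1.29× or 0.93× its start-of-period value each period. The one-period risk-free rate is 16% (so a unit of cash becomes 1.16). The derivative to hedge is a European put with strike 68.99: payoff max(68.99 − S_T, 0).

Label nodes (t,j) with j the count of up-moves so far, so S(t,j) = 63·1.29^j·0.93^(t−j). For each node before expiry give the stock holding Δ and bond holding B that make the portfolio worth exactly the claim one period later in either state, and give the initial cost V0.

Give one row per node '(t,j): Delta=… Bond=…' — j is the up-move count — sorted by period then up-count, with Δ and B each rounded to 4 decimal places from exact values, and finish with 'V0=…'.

Under the risk-neutral measure, an up-move has probability p* = (R−d)/(u−d) = 0.6389 and values discount at R = 1.16.
At expiry t=4: V(4,0)=21.8627, V(4,1)=3.6199, V(4,2)=0.0000, V(4,3)=0.0000, V(4,4)=0.0000
(3,0): S=50.6745. Δ = (V_up−V_dn)/(S_up−S_dn) = (3.6199−21.8627)/(65.3701−47.1273) = -1.0000. V = [p*·3.6199 + (1−p*)·21.8627]/1.16 = 8.7996. B = V − Δ·S = 59.4741.
(3,1): S=70.2904. Δ = (V_up−V_dn)/(S_up−S_dn) = (0.0000−3.6199)/(90.6746−65.3701) = -0.1431. V = [p*·0.0000 + (1−p*)·3.6199]/1.16 = 1.1269. B = V − Δ·S = 11.1822.
(3,2): S=97.4996. Δ = (V_up−V_dn)/(S_up−S_dn) = (0.0000−0.0000)/(125.7745−90.6746) = 0.0000. V = [p*·0.0000 + (1−p*)·0.0000]/1.16 = 0.0000. B = V − Δ·S = 0.0000.
(3,3): S=135.2414. Δ = (V_up−V_dn)/(S_up−S_dn) = (0.0000−0.0000)/(174.4614−125.7745) = 0.0000. V = [p*·0.0000 + (1−p*)·0.0000]/1.16 = 0.0000. B = V − Δ·S = 0.0000.
(2,0): S=54.4887. Δ = (V_up−V_dn)/(S_up−S_dn) = (1.1269−8.7996)/(70.2904−50.6745) = -0.3911. V = [p*·1.1269 + (1−p*)·8.7996]/1.16 = 3.3600. B = V − Δ·S = 24.6732.
(2,1): S=75.5811. Δ = (V_up−V_dn)/(S_up−S_dn) = (0.0000−1.1269)/(97.4996−70.2904) = -0.0414. V = [p*·0.0000 + (1−p*)·1.1269]/1.16 = 0.3508. B = V − Δ·S = 3.4810.
(2,2): S=104.8383. Δ = (V_up−V_dn)/(S_up−S_dn) = (0.0000−0.0000)/(135.2414−97.4996) = 0.0000. V = [p*·0.0000 + (1−p*)·0.0000]/1.16 = 0.0000. B = V − Δ·S = 0.0000.
(1,0): S=58.5900. Δ = (V_up−V_dn)/(S_up−S_dn) = (0.3508−3.3600)/(75.5811−54.4887) = -0.1427. V = [p*·0.3508 + (1−p*)·3.3600]/1.16 = 1.2392. B = V − Δ·S = 9.5981.
(1,1): S=81.2700. Δ = (V_up−V_dn)/(S_up−S_dn) = (0.0000−0.3508)/(104.8383−75.5811) = -0.0120. V = [p*·0.0000 + (1−p*)·0.3508]/1.16 = 0.1092. B = V − Δ·S = 1.0837.
(0,0): S=63.0000. Δ = (V_up−V_dn)/(S_up−S_dn) = (0.1092−1.2392)/(81.2700−58.5900) = -0.0498. V = [p*·0.1092 + (1−p*)·1.2392]/1.16 = 0.4459. B = V − Δ·S = 3.5848.
Self-financing check: at every node Δ·S+B equals the discounted successor values.

(0,0): Delta=-0.0498 Bond=3.5848
(1,0): Delta=-0.1427 Bond=9.5981
(1,1): Delta=-0.0120 Bond=1.0837
(2,0): Delta=-0.3911 Bond=24.6732
(2,1): Delta=-0.0414 Bond=3.4810
(2,2): Delta=0.0000 Bond=0.0000
(3,0): Delta=-1.0000 Bond=59.4741
(3,1): Delta=-0.1431 Bond=11.1822
(3,2): Delta=0.0000 Bond=0.0000
(3,3): Delta=0.0000 Bond=0.0000
V0=0.4459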